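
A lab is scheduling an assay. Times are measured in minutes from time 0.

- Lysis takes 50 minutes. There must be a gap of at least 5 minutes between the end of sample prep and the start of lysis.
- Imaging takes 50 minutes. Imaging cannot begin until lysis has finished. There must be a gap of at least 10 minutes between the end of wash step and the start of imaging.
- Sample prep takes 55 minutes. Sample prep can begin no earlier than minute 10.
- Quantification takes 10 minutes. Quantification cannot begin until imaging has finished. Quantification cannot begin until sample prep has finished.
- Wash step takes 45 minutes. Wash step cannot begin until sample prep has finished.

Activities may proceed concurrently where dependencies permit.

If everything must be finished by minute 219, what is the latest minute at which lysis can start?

109

Quantification has no dependents, so it just needs to finish by minute 219. Starting by 219 − 10 = minute 209 achieves that.
Imaging must finish before quantification (must start by minute 209). With a 50-minute duration, imaging must start by 209 − 50 = minute 159.
Lysis has to be done before imaging (must start by minute 159). That means finishing by minute 159, i.e. starting by 159 − 50 = minute 109.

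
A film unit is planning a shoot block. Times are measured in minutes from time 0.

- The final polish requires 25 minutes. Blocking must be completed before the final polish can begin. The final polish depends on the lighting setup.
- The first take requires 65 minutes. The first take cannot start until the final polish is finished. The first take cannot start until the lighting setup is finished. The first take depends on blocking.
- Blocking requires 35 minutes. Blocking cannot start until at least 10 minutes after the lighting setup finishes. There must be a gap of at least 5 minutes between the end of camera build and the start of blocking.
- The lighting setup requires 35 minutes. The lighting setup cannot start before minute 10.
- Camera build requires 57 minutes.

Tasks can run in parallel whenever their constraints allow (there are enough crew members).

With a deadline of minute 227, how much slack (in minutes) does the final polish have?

40

Camera build has no prerequisites, so it starts at minute 0 and finishes at minute 57.
The lighting setup cannot begin until its own release at minute 10. It runs from minute 10 to 10 + 35 = minute 45.
For blocking: the lighting setup (finishes minute 45, plus 10-minute gap → minute 55); camera build (finishes minute 57, plus 5-minute gap → minute 62). Taking the maximum gives a start of minute 62, and it finishes at 62 + 35 = minute 97.
For the final polish: blocking (finishes minute 97); the lighting setup (finishes minute 45). Taking the maximum gives a start of minute 97, and it finishes at 97 + 25 = minute 122.

Working backward from the deadline:
Nothing follows the first take; the deadline of minute 227 is its only limit. It must start by 227 − 65 = minute 162.
The final polish feeds into the first take (must start by minute 162); so the final polish must finish by minute 162 and therefore start by minute 137.
So the final polish can start as early as minute 97 and as late as minute 137, giving 137 − 97 = 40 minutes of slack.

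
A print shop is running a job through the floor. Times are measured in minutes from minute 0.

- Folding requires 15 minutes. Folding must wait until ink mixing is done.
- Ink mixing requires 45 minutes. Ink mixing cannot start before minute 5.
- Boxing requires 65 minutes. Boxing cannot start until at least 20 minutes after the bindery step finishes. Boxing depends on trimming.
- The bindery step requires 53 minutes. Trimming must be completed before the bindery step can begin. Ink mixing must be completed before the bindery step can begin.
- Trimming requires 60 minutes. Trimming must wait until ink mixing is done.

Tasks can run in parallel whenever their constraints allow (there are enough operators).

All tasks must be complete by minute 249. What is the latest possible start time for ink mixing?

To finish by minute 249, boxing (duration 65) must start no later than minute 184.
The bindery step has to be done before boxing (must start by minute 184, minus 20-minute gap → minute 164). That means finishing by minute 164, i.e. starting by 164 − 53 = minute 111.
Trimming feeds the bindery step (must start by minute 111); boxing (must start by minute 184). Taking the minimum, trimming must finish by minute 111 and start by 111 − 60 = minute 51.
Folding has no dependents, so it just needs to finish by minute 249. Starting by 249 − 15 = minute 234 achieves that.
Ink mixing has several dependents: trimming (must start by minute 51); folding (must start by minute 234); the bindery step (must start by minute 111). The earliest of those limits is minute 51, so ink mixing must start by 51 − 45 = minute 6.

6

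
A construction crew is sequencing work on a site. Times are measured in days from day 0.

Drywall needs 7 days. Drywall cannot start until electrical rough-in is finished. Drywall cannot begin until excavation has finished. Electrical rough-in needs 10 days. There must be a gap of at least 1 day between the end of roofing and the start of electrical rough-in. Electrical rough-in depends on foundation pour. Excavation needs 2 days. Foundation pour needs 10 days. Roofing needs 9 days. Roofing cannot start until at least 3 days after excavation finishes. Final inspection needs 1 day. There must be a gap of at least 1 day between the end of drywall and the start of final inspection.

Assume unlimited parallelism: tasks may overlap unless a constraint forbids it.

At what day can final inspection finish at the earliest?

Nothing blocks foundation pour, so it runs from day 0 to day 10.
Excavation can start immediately at day 0; it finishes at day 2.
Roofing cannot begin until excavation (finishes day 2, plus 3-day gap → day 5). It runs from day 5 to 5 + 9 = day 14.
For electrical rough-in: roofing (finishes day 14, plus 1-day gap → day 15); foundation pour (finishes day 10). Taking the maximum gives a start of day 15, and it finishes at 15 + 10 = day 25.
Drywall needs all of electrical rough-in (finishes day 25); excavation (finishes day 2). That puts its earliest start at day 25; it finishes at 25 + 7 = day 32.
Final inspection cannot begin until drywall (finishes day 32, plus 1-day gap → day 33). It runs from day 33 to 33 + 1 = day 34.

34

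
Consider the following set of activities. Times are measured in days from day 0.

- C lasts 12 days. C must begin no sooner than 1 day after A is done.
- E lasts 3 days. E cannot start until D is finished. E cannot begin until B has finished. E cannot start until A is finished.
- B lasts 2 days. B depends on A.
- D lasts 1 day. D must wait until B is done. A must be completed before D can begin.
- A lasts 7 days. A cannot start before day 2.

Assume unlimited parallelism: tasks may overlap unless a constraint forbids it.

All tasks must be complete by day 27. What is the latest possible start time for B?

21

E must finish by day 27; it takes 3 days, so it must start by 27 − 3 = day 24.
D feeds into E (must start by day 24); so D must finish by day 24 and therefore start by day 23.
For B: D (must start by day 23); E (must start by day 24). The most restrictive is day 23; with a 2-day duration, B must start by day 21.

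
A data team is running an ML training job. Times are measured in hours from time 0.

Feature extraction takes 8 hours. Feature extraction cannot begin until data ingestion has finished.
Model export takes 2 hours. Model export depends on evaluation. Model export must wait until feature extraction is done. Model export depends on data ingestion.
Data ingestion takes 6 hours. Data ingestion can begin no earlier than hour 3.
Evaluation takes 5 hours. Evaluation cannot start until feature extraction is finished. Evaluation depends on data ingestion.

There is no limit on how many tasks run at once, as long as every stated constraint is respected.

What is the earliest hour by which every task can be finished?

Data ingestion waits on its own release at hour 3, so it starts at hour 3 and finishes at 3 + 6 = hour 9.
After data ingestion (finishes hour 9), feature extraction can start at hour 9 and finishes at hour 17.
For evaluation: feature extraction (finishes hour 17); data ingestion (finishes hour 9). Taking the maximum gives a start of hour 17, and it finishes at 17 + 5 = hour 22.
Model export cannot start until evaluation (finishes hour 22); feature extraction (finishes hour 17); data ingestion (finishes hour 9). The controlling bound is hour 22, so model export finishes at 22 + 2 = hour 24.
All tasks are finished once the last one completes. Finish times: Data ingestion at 9, Feature extraction at 17, Evaluation at 22, Model export at 24. The latest is hour 24.

24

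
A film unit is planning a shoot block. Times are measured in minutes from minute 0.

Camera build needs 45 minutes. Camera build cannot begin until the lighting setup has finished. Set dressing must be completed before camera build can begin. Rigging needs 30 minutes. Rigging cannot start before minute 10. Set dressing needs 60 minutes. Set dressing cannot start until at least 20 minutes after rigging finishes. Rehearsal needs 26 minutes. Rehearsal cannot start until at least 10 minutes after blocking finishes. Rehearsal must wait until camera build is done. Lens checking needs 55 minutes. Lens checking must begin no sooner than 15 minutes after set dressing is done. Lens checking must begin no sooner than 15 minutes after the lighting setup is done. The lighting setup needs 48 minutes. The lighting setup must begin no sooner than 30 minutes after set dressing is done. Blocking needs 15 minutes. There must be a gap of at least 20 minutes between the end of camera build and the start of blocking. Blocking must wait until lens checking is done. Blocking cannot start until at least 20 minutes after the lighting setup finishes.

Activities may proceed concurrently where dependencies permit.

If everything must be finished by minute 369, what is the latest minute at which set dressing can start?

To finish by minute 369, rehearsal (duration 26) must start no later than minute 343.
Blocking feeds into rehearsal (must start by minute 343, minus 10-minute gap → minute 333); so blocking must finish by minute 333 and therefore start by minute 318.
Camera build must finish in time for blocking (must start by minute 318, minus 20-minute gap → minute 298); rehearsal (must start by minute 343). The tightest is minute 298, so camera build must start by 298 − 45 = minute 253.
Lens checking feeds into blocking (must start by minute 318); so lens checking must finish by minute 318 and therefore start by minute 263.
The lighting setup has several dependents: camera build (must start by minute 253); lens checking (must start by minute 263, minus 15-minute gap → minute 248); blocking (must start by minute 318, minus 20-minute gap → minute 298). The earliest of those limits is minute 248, so the lighting setup must start by 248 − 48 = minute 200.
Set dressing feeds the lighting setup (must start by minute 200, minus 30-minute gap → minute 170); camera build (must start by minute 253); lens checking (must start by minute 263, minus 15-minute gap → minute 248). Taking the minimum, set dressing must finish by minute 170 and start by 170 − 60 = minute 110.

110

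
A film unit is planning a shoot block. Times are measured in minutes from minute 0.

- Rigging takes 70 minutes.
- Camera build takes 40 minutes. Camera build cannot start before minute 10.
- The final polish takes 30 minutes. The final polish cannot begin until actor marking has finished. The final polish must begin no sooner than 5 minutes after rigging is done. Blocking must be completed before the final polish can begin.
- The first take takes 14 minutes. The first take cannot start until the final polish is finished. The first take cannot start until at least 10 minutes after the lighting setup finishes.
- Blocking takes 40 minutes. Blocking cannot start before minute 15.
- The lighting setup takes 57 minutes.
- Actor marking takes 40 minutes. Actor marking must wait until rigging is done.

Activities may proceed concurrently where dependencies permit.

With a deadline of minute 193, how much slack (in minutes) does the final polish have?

Blocking cannot begin until its own release at minute 15. It runs from minute 15 to 15 + 40 = minute 55.
Nothing blocks rigging, so it runs from minute 0 to minute 70.
Actor marking cannot begin until rigging (finishes minute 70). It runs from minute 70 to 70 + 40 = minute 110.
The final polish has to wait for actor marking (finishes minute 110); rigging (finishes minute 70, plus 5-minute gap → minute 75); blocking (finishes minute 55). The latest of these is minute 110, so the final polish runs minute 110 to 110 + 30 = minute 140.

Working backward from the deadline:
Nothing follows the first take; the deadline of minute 193 is its only limit. It must start by 193 − 14 = minute 179.
Since the first take (must start by minute 179) depends on it, the final polish must finish by minute 179. Backing off its 30-minute duration gives a latest start of minute 149.
So the final polish can start as early as minute 110 and as late as minute 149, giving 149 − 110 = 39 minutes of slack.

39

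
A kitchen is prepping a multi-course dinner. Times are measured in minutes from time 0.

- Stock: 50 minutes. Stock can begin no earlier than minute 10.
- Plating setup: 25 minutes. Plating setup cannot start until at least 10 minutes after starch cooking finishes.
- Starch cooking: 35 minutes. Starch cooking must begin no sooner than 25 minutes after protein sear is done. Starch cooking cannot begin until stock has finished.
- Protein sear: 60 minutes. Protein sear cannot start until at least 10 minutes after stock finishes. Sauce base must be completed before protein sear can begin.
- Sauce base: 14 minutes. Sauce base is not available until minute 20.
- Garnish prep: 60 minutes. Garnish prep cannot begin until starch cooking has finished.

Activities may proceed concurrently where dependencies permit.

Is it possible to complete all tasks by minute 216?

Sauce base waits on its own release at minute 20, so it starts at minute 20 and finishes at 20 + 14 = minute 34.
Stock waits on its own release at minute 10, so it starts at minute 10 and finishes at 10 + 50 = minute 60.
Protein sear cannot start until stock (finishes minute 60, plus 10-minute gap → minute 70); sauce base (finishes minute 34). The controlling bound is minute 70, so protein sear finishes at 70 + 60 = minute 130.
Starch cooking needs all of protein sear (finishes minute 130, plus 25-minute gap → minute 155); stock (finishes minute 60). That puts its earliest start at minute 155; it finishes at 155 + 35 = minute 190.
After starch cooking (finishes minute 190), garnish prep can start at minute 190 and finishes at minute 250.
Plating setup waits on starch cooking (finishes minute 190, plus 10-minute gap → minute 200), so it starts at minute 200 and finishes at 200 + 25 = minute 225.
The earliest everything can be done is minute 250, which is after the deadline of 216, so it is not possible.

No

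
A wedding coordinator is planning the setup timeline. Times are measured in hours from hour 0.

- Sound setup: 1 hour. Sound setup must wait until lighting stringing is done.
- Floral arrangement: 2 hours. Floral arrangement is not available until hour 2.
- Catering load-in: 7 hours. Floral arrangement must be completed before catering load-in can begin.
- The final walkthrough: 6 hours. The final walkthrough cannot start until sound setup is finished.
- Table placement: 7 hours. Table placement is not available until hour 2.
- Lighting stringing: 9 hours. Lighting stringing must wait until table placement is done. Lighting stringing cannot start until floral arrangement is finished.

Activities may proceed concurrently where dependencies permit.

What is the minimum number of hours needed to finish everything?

Floral arrangement waits on its own release at hour 2, so it starts at hour 2 and finishes at 2 + 2 = hour 4.
Catering load-in cannot begin until floral arrangement (finishes hour 4). It runs from hour 4 to 4 + 7 = hour 11.
Table placement cannot begin until its own release at hour 2. It runs from hour 2 to 2 + 7 = hour 9.
Lighting stringing needs all of table placement (finishes hour 9); floral arrangement (finishes hour 4). That puts its earliest start at hour 9; it finishes at 9 + 9 = hour 18.
Sound setup cannot begin until lighting stringing (finishes hour 18). It runs from hour 18 to 18 + 1 = hour 19.
The final walkthrough cannot begin until sound setup (finishes hour 19). It runs from hour 19 to 19 + 6 = hour 25.
All tasks are finished once the last one completes. Finish times: Table placement at 9, Floral arrangement at 4, Lighting stringing at 18, Sound setup at 19, Catering load-in at 11, The final walkthrough at 25. The latest is hour 25.

25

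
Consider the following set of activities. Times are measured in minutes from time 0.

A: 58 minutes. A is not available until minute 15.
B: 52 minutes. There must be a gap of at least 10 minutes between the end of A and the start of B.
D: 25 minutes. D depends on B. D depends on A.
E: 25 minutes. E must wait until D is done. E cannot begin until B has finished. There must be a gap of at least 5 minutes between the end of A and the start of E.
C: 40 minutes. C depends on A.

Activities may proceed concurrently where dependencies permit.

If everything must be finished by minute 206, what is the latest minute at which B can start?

104

To finish by minute 206, E (duration 25) must start no later than minute 181.
Since E (must start by minute 181) depends on it, D must finish by minute 181. Backing off its 25-minute duration gives a latest start of minute 156.
For B: D (must start by minute 156); E (must start by minute 181). The most restrictive is minute 156; with a 52-minute duration, B must start by minute 104.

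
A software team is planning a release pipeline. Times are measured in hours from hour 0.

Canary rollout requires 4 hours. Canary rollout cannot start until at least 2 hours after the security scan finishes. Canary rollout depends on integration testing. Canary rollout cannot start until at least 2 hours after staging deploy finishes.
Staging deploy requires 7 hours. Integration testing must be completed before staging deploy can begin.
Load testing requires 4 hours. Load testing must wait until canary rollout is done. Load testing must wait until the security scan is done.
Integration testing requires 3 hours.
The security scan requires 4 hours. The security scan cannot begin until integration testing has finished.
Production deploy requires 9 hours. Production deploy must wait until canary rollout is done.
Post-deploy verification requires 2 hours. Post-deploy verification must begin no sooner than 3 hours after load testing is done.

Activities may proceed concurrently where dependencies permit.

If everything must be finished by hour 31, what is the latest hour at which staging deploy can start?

9

Nothing follows post-deploy verification; the deadline of hour 31 is its only limit. It must start by 31 − 2 = hour 29.
Load testing has to be done before post-deploy verification (must start by hour 29, minus 3-hour gap → hour 26). That means finishing by hour 26, i.e. starting by 26 − 4 = hour 22.
To finish by hour 31, production deploy (duration 9) must start no later than hour 22.
Canary rollout has several dependents: load testing (must start by hour 22); production deploy (must start by hour 22). The earliest of those limits is hour 22, so canary rollout must start by 22 − 4 = hour 18.
Staging deploy has to be done before canary rollout (must start by hour 18, minus 2-hour gap → hour 16). That means finishing by hour 16, i.e. starting by 16 − 7 = hour 9.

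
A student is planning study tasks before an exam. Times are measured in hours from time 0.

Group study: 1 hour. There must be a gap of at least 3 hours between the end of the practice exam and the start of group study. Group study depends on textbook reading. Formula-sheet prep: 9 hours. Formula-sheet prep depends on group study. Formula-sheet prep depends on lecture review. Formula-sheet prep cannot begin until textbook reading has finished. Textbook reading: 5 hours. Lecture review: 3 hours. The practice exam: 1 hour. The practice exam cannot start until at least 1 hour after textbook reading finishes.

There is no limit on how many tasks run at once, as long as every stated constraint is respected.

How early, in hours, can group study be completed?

Textbook reading can start immediately at hour 0; it finishes at hour 5.
After textbook reading (finishes hour 5, plus 1-hour gap → hour 6), the practice exam can start at hour 6 and finishes at hour 7.
Group study has to wait for the practice exam (finishes hour 7, plus 3-hour gap → hour 10); textbook reading (finishes hour 5). The latest of these is hour 10, so group study runs hour 10 to 10 + 1 = hour 11.

11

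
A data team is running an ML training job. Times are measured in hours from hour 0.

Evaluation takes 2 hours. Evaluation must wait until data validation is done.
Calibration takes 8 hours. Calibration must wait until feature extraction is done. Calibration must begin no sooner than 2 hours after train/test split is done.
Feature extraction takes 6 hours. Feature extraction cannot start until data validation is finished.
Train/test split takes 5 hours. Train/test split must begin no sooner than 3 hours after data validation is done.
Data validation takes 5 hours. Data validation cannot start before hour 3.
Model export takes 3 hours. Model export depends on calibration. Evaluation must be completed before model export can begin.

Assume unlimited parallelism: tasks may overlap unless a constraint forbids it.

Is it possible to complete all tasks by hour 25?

After its own release at hour 3, data validation can start at hour 3 and finishes at hour 8.
Evaluation cannot begin until data validation (finishes hour 8). It runs from hour 8 to 8 + 2 = hour 10.
Train/test split waits on data validation (finishes hour 8, plus 3-hour gap → hour 11), so it starts at hour 11 and finishes at 11 + 5 = hour 16.
Feature extraction cannot begin until data validation (finishes hour 8). It runs from hour 8 to 8 + 6 = hour 14.
For calibration: feature extraction (finishes hour 14); train/test split (finishes hour 16, plus 2-hour gap → hour 18). Taking the maximum gives a start of hour 18, and it finishes at 18 + 8 = hour 26.
For model export: calibration (finishes hour 26); evaluation (finishes hour 10). Taking the maximum gives a start of hour 26, and it finishes at 26 + 3 = hour 29.
The earliest everything can be done is hour 29, which is after the deadline of 25, so it is not possible.

No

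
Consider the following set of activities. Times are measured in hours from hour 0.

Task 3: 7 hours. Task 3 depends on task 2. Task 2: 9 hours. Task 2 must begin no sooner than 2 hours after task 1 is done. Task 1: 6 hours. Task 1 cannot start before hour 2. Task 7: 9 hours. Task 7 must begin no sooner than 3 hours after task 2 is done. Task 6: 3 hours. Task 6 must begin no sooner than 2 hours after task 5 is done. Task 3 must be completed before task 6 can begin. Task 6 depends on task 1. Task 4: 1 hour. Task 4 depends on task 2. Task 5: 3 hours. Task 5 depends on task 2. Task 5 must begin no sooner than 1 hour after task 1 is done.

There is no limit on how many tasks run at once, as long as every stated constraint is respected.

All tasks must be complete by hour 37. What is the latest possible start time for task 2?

Task 6 has no dependents, so it just needs to finish by hour 37. Starting by 37 − 3 = hour 34 achieves that.
Task 3 must finish before task 6 (must start by hour 34). With a 7-hour duration, task 3 must start by 34 − 7 = hour 27.
Task 4 must finish by hour 37; it takes 1 hour, so it must start by 37 − 1 = hour 36.
Since task 6 (must start by hour 34, minus 2-hour gap → hour 32) depends on it, task 5 must finish by hour 32. Backing off its 3-hour duration gives a latest start of hour 29.
Task 7 has no dependents, so it just needs to finish by hour 37. Starting by 37 − 9 = hour 28 achieves that.
For task 2: task 3 (must start by hour 27); task 4 (must start by hour 36); task 5 (must start by hour 29); task 7 (must start by hour 28, minus 3-hour gap → hour 25). The most restrictive is hour 25; with a 9-hour duration, task 2 must start by hour 16.

16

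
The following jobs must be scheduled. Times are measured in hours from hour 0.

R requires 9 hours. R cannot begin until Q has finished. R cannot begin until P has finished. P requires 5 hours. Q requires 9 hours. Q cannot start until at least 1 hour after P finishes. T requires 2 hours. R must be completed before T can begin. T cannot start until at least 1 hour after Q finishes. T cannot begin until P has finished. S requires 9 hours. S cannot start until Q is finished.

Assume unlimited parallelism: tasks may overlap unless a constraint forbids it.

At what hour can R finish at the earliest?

24

Nothing blocks P, so it runs from hour 0 to hour 5.
Q cannot begin until P (finishes hour 5, plus 1-hour gap → hour 6). It runs from hour 6 to 6 + 9 = hour 15.
R needs all of Q (finishes hour 15); P (finishes hour 5). That puts its earliest start at hour 15; it finishes at 15 + 9 = hour 24.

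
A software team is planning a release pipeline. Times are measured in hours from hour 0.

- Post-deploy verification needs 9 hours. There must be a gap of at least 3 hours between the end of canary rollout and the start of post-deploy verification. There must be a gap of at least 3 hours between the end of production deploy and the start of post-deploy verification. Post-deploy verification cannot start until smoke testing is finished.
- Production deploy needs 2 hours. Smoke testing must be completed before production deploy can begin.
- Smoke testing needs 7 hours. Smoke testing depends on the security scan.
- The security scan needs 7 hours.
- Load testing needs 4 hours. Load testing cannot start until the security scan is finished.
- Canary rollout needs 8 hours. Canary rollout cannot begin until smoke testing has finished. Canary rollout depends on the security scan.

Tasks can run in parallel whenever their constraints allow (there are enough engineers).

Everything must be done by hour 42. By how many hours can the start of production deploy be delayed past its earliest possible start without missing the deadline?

Nothing blocks the security scan, so it runs from hour 0 to hour 7.
After the security scan (finishes hour 7), smoke testing can start at hour 7 and finishes at hour 14.
Production deploy cannot begin until smoke testing (finishes hour 14). It runs from hour 14 to 14 + 2 = hour 16.

Working backward from the deadline:
Post-deploy verification must finish by hour 42; it takes 9 hours, so it must start by 42 − 9 = hour 33.
Since post-deploy verification (must start by hour 33, minus 3-hour gap → hour 30) depends on it, production deploy must finish by hour 30. Backing off its 2-hour duration gives a latest start of hour 28.
So production deploy can start as early as hour 14 and as late as hour 28, giving 28 − 14 = 14 hours of slack.

14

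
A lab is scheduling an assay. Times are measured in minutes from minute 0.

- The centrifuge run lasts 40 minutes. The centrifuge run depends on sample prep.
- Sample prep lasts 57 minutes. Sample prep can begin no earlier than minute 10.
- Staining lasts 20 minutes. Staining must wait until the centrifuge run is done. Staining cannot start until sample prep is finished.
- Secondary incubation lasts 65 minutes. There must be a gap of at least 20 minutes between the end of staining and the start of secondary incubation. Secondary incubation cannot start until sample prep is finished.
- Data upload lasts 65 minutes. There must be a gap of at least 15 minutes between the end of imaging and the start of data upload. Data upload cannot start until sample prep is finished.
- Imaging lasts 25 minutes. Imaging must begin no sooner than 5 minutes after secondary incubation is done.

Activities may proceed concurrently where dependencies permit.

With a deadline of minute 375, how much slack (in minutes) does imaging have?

53

Sample prep waits on its own release at minute 10, so it starts at minute 10 and finishes at 10 + 57 = minute 67.
The centrifuge run cannot begin until sample prep (finishes minute 67). It runs from minute 67 to 67 + 40 = minute 107.
For staining: the centrifuge run (finishes minute 107); sample prep (finishes minute 67). Taking the maximum gives a start of minute 107, and it finishes at 107 + 20 = minute 127.
Secondary incubation has to wait for staining (finishes minute 127, plus 20-minute gap → minute 147); sample prep (finishes minute 67). The latest of these is minute 147, so secondary incubation runs minute 147 to 147 + 65 = minute 212.
Imaging cannot begin until secondary incubation (finishes minute 212, plus 5-minute gap → minute 217). It runs from minute 217 to 217 + 25 = minute 242.

Working backward from the deadline:
Nothing follows data upload; the deadline of minute 375 is its only limit. It must start by 375 − 65 = minute 310.
Imaging feeds into data upload (must start by minute 310, minus 15-minute gap → minute 295); so imaging must finish by minute 295 and therefore start by minute 270.
So imaging can start as early as minute 217 and as late as minute 270, giving 270 − 217 = 53 minutes of slack.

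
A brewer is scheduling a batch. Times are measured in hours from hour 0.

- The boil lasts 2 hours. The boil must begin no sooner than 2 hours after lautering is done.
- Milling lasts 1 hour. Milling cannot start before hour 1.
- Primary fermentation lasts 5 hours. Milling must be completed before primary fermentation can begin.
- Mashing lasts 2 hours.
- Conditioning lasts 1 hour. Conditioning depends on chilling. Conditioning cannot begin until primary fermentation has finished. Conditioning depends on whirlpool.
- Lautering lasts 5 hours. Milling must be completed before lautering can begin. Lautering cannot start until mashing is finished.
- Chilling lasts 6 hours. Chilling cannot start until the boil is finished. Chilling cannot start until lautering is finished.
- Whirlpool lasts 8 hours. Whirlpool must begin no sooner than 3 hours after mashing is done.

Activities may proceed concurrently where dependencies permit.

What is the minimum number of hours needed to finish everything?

18

Mashing has no prerequisites, so it starts at hour 0 and finishes at hour 2.
Whirlpool cannot begin until mashing (finishes hour 2, plus 3-hour gap → hour 5). It runs from hour 5 to 5 + 8 = hour 13.
Milling waits on its own release at hour 1, so it starts at hour 1 and finishes at 1 + 1 = hour 2.
After milling (finishes hour 2), primary fermentation can start at hour 2 and finishes at hour 7.
Lautering cannot start until milling (finishes hour 2); mashing (finishes hour 2). The controlling bound is hour 2, so lautering finishes at 2 + 5 = hour 7.
After lautering (finishes hour 7, plus 2-hour gap → hour 9), the boil can start at hour 9 and finishes at hour 11.
Chilling cannot start until the boil (finishes hour 11); lautering (finishes hour 7). The controlling bound is hour 11, so chilling finishes at 11 + 6 = hour 17.
Conditioning has to wait for chilling (finishes hour 17); primary fermentation (finishes hour 7); whirlpool (finishes hour 13). The latest of these is hour 17, so conditioning runs hour 17 to 17 + 1 = hour 18.
All tasks are finished once the last one completes. Finish times: Milling at 2, Mashing at 2, Lautering at 7, The boil at 11, Whirlpool at 13, Chilling at 17, Primary fermentation at 7, Conditioning at 18. The latest is hour 18.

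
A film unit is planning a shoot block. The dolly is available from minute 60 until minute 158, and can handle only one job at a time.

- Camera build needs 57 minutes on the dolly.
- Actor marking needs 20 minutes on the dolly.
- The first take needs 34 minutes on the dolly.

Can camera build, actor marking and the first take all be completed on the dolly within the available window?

The dolly window is 158 − 60 = 98 minutes.
Running back to back, the jobs need 57 + 20 + 34 = 111 minutes on the dolly.
Since 111 > 98, they cannot all fit.

No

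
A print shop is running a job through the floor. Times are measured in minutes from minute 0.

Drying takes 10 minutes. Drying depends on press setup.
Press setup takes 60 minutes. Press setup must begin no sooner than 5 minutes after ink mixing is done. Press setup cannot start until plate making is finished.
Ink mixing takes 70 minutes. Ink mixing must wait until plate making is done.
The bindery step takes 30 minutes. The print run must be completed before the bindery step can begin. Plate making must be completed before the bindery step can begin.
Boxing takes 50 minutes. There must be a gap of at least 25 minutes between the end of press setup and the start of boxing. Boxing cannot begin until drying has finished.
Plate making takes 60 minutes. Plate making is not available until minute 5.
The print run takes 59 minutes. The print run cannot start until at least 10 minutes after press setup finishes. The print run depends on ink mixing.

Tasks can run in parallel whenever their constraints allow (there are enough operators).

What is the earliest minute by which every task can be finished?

Plate making cannot begin until its own release at minute 5. It runs from minute 5 to 5 + 60 = minute 65.
After plate making (finishes minute 65), ink mixing can start at minute 65 and finishes at minute 135.
Press setup needs all of ink mixing (finishes minute 135, plus 5-minute gap → minute 140); plate making (finishes minute 65). That puts its earliest start at minute 140; it finishes at 140 + 60 = minute 200.
After press setup (finishes minute 200), drying can start at minute 200 and finishes at minute 210.
Boxing has to wait for press setup (finishes minute 200, plus 25-minute gap → minute 225); drying (finishes minute 210). The latest of these is minute 225, so boxing runs minute 225 to 225 + 50 = minute 275.
The print run has to wait for press setup (finishes minute 200, plus 10-minute gap → minute 210); ink mixing (finishes minute 135). The latest of these is minute 210, so the print run runs minute 210 to 210 + 59 = minute 269.
The bindery step has to wait for the print run (finishes minute 269); plate making (finishes minute 65). The latest of these is minute 269, so the bindery step runs minute 269 to 269 + 30 = minute 299.
All tasks are finished once the last one completes. Finish times: Plate making at 65, Ink mixing at 135, Press setup at 200, The print run at 269, Drying at 210, The bindery step at 299, Boxing at 275. The latest is minute 299.

299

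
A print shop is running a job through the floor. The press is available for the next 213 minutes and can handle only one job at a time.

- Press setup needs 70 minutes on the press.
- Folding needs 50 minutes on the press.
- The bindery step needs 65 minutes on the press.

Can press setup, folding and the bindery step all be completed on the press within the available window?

Running back to back, the jobs need 70 + 50 + 65 = 185 minutes on the press.
Since 185 ≤ 213, they fit within the window.

Yes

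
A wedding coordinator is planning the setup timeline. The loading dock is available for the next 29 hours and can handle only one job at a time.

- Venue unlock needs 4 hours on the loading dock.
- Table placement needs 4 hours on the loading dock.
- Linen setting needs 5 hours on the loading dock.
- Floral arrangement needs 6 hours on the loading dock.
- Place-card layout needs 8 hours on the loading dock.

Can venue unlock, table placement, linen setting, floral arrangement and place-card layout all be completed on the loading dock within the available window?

Running back to back, the jobs need 4 + 4 + 5 + 6 + 8 = 27 hours on the loading dock.
Since 27 ≤ 29, they fit within the window.

Yes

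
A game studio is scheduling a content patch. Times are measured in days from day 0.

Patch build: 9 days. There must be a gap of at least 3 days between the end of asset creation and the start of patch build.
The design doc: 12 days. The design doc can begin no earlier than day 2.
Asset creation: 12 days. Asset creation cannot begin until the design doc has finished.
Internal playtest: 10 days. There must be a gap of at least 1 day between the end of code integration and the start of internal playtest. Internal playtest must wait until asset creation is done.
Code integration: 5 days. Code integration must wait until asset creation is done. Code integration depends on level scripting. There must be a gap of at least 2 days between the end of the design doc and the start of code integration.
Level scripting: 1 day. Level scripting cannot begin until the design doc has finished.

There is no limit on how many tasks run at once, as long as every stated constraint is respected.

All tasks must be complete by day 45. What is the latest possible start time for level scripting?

Internal playtest has no dependents, so it just needs to finish by day 45. Starting by 45 − 10 = day 35 achieves that.
Code integration must finish before internal playtest (must start by day 35, minus 1-day gap → day 34). With a 5-day duration, code integration must start by 34 − 5 = day 29.
Level scripting has to be done before code integration (must start by day 29). That means finishing by day 29, i.e. starting by 29 − 1 = day 28.

28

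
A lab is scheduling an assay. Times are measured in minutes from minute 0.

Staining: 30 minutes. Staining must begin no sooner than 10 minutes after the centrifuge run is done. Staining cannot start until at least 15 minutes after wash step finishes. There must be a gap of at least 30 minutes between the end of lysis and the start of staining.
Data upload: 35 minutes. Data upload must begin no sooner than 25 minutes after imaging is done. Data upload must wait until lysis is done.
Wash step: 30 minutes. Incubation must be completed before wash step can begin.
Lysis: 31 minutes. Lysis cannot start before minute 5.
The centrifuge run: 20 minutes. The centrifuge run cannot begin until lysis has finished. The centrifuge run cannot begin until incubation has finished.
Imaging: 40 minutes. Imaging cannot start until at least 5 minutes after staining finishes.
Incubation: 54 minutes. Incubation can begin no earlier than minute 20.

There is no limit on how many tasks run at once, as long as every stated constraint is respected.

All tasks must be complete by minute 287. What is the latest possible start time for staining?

Nothing follows data upload; the deadline of minute 287 is its only limit. It must start by 287 − 35 = minute 252.
Since data upload (must start by minute 252, minus 25-minute gap → minute 227) depends on it, imaging must finish by minute 227. Backing off its 40-minute duration gives a latest start of minute 187.
Staining must finish before imaging (must start by minute 187, minus 5-minute gap → minute 182). With a 30-minute duration, staining must start by 182 − 30 = minute 152.

152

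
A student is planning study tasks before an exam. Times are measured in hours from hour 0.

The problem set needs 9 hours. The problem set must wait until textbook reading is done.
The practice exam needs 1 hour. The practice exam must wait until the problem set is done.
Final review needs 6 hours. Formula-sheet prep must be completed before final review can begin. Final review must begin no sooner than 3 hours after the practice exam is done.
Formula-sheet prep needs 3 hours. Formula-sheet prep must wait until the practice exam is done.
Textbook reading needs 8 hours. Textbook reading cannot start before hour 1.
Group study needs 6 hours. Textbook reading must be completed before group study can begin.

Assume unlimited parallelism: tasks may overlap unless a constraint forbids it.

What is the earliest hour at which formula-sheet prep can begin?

Textbook reading cannot begin until its own release at hour 1. It runs from hour 1 to 1 + 8 = hour 9.
The problem set waits on textbook reading (finishes hour 9), so it starts at hour 9 and finishes at 9 + 9 = hour 18.
The practice exam cannot begin until the problem set (finishes hour 18). It runs from hour 18 to 18 + 1 = hour 19.
Formula-sheet prep waits on the practice exam (finishes hour 19), so the earliest it can start is hour 19.

19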